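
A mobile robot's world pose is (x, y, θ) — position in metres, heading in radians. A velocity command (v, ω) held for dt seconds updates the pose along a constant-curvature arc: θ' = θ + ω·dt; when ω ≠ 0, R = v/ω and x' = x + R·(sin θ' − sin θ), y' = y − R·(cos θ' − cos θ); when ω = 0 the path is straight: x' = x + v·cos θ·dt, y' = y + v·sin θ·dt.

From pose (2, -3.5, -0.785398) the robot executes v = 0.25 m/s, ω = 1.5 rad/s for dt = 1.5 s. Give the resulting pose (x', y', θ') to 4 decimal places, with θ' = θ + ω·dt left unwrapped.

(2.2836, -3.3998, 1.4646)

θ' = -0.7854 + 1.5·1.5 = 1.4646
R = v/ω = 0.25/1.5 = 0.1667
x' = 2 + 0.1667·(sin 1.4646 − sin -0.7854) = 2.2836
y' = -3.5 − 0.1667·(cos 1.4646 − cos -0.7854) = -3.3998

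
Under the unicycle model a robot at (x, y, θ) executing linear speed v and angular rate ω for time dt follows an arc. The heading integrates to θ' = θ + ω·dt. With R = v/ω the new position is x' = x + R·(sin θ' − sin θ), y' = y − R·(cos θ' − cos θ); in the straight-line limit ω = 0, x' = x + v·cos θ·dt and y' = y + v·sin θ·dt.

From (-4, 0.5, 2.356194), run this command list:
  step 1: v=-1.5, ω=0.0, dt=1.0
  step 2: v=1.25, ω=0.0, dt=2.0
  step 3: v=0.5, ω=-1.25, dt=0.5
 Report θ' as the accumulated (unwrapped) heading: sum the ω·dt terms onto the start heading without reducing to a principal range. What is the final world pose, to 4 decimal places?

step 1: θ'=2.3562 (straight) → pose (-2.9393, -0.5607, 2.3562)
step 2: θ'=2.3562 (straight) → pose (-4.7071, 1.2071, 2.3562)
step 3: θ'=1.7312 (R=-0.4000) → pose (-4.8191, 1.4261, 1.7312)

(-4.8191, 1.4261, 1.7312)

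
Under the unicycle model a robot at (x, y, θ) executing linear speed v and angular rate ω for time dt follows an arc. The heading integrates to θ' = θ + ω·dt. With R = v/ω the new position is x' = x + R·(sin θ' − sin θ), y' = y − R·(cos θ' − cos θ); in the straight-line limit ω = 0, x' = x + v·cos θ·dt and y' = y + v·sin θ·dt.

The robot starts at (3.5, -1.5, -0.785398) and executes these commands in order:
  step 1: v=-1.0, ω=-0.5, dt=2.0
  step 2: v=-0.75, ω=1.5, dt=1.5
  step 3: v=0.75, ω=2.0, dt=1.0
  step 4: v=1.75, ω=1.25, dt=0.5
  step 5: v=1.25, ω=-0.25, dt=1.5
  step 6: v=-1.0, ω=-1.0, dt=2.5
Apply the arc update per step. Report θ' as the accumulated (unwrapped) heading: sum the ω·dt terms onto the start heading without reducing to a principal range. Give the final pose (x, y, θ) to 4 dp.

(-0.5019, 0.3829, 0.2146)

step 1: θ'=-1.7854 (R=2.0000) → pose (2.9601, 0.3401, -1.7854)
step 2: θ'=0.4646 (R=-0.5000) → pose (2.2475, 0.8936, 0.4646)
step 3: θ'=2.4646 (R=0.3750) → pose (2.3144, 1.5212, 2.4646)
step 4: θ'=3.0896 (R=1.4000) → pose (1.5101, 1.8280, 3.0896)
step 5: θ'=2.7146 (R=-5.0000) → pose (-0.3007, 2.2702, 2.7146)
step 6: θ'=0.2146 (R=1.0000) → pose (-0.5019, 0.3829, 0.2146)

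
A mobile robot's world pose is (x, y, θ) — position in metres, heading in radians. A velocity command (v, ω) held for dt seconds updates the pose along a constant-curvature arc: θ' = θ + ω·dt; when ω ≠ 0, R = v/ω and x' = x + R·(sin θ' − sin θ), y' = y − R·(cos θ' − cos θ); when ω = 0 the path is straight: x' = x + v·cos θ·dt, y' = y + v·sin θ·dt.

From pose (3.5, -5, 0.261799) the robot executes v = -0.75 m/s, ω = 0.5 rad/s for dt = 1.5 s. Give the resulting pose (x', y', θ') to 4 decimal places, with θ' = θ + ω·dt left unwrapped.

(2.6165, -5.6534, 1.0118)

θ' = 0.2618 + 0.5·1.5 = 1.0118
R = v/ω = -0.75/0.5 = -1.5000
x' = 3.5 + -1.5000·(sin 1.0118 − sin 0.2618) = 2.6165
y' = -5 − -1.5000·(cos 1.0118 − cos 0.2618) = -5.6534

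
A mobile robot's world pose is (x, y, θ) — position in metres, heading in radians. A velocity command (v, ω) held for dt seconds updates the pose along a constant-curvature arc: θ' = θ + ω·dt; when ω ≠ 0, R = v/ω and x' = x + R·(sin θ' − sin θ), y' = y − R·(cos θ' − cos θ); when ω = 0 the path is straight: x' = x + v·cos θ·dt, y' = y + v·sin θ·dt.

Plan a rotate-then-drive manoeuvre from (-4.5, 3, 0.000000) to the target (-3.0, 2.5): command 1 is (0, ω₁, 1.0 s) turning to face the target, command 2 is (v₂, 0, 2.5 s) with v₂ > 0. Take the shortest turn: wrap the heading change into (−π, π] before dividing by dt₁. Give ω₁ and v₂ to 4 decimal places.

ω₁ = -0.3218, v₂ = 0.6325

heading to target = atan2(2.5−3, -3−-4.5) = -0.3218
Δθ = wrap(-0.3218 − 0.0000) = -0.3218; ω₁ = Δθ/dt₁ = -0.3218
distance = √((-3−-4.5)² + (2.5−3)²) = 1.5811; v₂ = distance/dt₂ = 0.6325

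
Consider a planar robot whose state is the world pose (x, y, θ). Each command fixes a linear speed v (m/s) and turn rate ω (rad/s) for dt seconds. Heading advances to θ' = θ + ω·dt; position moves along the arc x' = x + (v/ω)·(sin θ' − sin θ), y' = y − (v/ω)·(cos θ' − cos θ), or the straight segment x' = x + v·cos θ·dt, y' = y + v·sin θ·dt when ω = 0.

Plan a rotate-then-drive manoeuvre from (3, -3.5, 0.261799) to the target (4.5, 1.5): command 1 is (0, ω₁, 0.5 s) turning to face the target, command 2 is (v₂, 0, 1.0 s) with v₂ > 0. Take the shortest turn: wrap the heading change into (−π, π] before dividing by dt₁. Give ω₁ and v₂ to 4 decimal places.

ω₁ = 2.0351, v₂ = 5.2202

heading to target = atan2(1.5−-3.5, 4.5−3) = 1.2793
Δθ = wrap(1.2793 − 0.2618) = 1.0175; ω₁ = Δθ/dt₁ = 2.0351
distance = √((4.5−3)² + (1.5−-3.5)²) = 5.2202; v₂ = distance/dt₂ = 5.2202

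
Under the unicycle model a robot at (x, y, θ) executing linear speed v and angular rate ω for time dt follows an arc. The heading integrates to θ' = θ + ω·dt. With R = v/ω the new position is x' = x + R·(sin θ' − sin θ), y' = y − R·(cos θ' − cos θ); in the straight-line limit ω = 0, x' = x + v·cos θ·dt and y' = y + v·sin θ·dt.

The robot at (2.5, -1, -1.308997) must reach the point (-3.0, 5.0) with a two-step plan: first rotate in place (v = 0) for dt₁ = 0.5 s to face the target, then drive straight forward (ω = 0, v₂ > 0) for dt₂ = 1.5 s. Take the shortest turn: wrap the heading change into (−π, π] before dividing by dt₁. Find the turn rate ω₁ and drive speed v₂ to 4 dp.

heading to target = atan2(5−-1, -3−2.5) = 2.3127
Δθ = wrap(2.3127 − -1.3090) = -2.6614; ω₁ = Δθ/dt₁ = -5.3229
distance = √((-3−2.5)² + (5−-1)²) = 8.1394; v₂ = distance/dt₂ = 5.4263

ω₁ = -5.3229, v₂ = 5.4263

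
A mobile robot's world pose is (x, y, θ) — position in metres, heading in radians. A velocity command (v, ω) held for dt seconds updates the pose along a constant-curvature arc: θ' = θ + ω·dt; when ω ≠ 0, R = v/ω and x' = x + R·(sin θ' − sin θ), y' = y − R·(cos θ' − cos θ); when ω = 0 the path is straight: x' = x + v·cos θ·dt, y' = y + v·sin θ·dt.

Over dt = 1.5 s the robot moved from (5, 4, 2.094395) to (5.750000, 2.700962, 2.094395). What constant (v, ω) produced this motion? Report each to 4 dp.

v = -1.0000, ω = 0.0000

Δθ = 2.094395 − 2.094395 = 0.000000
ω = Δθ/dt = 0.000000/1.5 = 0.0000
ω = 0 → v = (Δx·cos θ + Δy·sin θ)/dt = -1.0000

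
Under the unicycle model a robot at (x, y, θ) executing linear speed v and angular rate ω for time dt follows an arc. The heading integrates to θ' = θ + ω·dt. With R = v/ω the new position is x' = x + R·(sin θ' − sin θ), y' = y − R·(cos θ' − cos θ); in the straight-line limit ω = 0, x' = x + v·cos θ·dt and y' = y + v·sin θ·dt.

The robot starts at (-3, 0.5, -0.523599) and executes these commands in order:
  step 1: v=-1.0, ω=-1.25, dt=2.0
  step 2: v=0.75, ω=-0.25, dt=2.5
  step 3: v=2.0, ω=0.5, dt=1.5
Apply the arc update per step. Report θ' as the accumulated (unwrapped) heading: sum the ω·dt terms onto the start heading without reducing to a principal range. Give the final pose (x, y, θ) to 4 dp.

(-7.4087, 2.7295, -2.8986)

step 1: θ'=-3.0236 (R=0.8000) → pose (-2.6942, 1.9873, -3.0236)
step 2: θ'=-3.6486 (R=-3.0000) → pose (-4.5040, 2.3438, -3.6486)
step 3: θ'=-2.8986 (R=4.0000) → pose (-7.4087, 2.7295, -2.8986)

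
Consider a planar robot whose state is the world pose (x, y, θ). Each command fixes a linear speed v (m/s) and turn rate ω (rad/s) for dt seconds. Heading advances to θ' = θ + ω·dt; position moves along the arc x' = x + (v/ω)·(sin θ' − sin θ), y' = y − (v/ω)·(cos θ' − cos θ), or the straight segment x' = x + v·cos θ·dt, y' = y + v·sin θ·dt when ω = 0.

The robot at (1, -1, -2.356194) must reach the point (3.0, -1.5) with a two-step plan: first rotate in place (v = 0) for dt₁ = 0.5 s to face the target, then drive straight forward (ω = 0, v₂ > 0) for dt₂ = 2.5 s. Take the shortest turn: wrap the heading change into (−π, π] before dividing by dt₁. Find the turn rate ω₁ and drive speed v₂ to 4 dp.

heading to target = atan2(-1.5−-1, 3−1) = -0.2450
Δθ = wrap(-0.2450 − -2.3562) = 2.1112; ω₁ = Δθ/dt₁ = 4.2224
distance = √((3−1)² + (-1.5−-1)²) = 2.0616; v₂ = distance/dt₂ = 0.8246

ω₁ = 4.2224, v₂ = 0.8246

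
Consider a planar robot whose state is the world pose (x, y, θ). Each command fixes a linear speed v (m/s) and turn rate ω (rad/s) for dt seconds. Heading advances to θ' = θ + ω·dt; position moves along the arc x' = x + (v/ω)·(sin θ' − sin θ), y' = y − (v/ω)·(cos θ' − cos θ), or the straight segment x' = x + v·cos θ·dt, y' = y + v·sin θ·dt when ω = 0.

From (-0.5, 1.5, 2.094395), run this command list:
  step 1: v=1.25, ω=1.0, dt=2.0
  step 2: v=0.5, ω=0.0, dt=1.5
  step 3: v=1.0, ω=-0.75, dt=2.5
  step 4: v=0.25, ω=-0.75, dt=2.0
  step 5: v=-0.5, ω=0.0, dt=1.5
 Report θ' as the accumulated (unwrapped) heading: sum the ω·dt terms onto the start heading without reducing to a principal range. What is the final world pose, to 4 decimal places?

step 1: θ'=4.0944 (R=1.2500) → pose (-2.6013, 1.5993, 4.0944)
step 2: θ'=4.0944 (straight) → pose (-3.0359, 0.9880, 4.0944)
step 3: θ'=2.2194 (R=-1.3333) → pose (-5.1852, 0.9551, 2.2194)
step 4: θ'=0.7194 (R=-0.3333) → pose (-5.1392, 1.4072, 0.7194)
step 5: θ'=0.7194 (straight) → pose (-5.7033, 0.9130, 0.7194)

(-5.7033, 0.9130, 0.7194)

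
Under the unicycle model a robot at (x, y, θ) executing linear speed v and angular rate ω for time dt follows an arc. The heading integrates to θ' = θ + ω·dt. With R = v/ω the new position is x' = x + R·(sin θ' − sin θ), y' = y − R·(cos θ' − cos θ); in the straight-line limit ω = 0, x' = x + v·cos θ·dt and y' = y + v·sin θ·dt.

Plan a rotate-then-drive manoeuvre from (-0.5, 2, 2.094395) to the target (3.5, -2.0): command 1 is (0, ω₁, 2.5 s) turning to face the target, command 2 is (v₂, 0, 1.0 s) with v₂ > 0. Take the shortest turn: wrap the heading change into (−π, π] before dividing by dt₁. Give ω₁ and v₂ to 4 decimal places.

heading to target = atan2(-2−2, 3.5−-0.5) = -0.7854
Δθ = wrap(-0.7854 − 2.0944) = -2.8798; ω₁ = Δθ/dt₁ = -1.1519
distance = √((3.5−-0.5)² + (-2−2)²) = 5.6569; v₂ = distance/dt₂ = 5.6569

ω₁ = -1.1519, v₂ = 5.6569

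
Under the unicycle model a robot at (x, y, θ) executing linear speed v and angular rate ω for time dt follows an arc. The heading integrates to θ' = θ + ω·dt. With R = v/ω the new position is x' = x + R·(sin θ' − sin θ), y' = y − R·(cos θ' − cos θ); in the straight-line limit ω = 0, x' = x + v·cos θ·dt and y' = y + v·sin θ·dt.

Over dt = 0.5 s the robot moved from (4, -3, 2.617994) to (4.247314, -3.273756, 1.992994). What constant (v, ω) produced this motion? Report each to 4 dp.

v = -0.7500, ω = -1.2500

Δθ = 1.992994 − 2.617994 = -0.625000
ω = Δθ/dt = -0.625000/0.5 = -1.2500
R = −Δy/(cos θ' − cos θ) = 0.6000
v = R·ω = 0.6000·-1.2500 = -0.7500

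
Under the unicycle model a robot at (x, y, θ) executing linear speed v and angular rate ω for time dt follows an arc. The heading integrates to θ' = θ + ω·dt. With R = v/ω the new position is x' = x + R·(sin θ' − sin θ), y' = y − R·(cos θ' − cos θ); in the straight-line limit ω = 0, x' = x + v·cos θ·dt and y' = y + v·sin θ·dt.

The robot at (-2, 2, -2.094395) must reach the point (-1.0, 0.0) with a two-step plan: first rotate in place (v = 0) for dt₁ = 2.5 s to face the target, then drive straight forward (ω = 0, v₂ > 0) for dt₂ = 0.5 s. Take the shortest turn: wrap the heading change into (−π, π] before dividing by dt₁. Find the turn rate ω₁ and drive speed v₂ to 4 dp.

ω₁ = 0.3949, v₂ = 4.4721

heading to target = atan2(0−2, -1−-2) = -1.1071
Δθ = wrap(-1.1071 − -2.0944) = 0.9872; ω₁ = Δθ/dt₁ = 0.3949
distance = √((-1−-2)² + (0−2)²) = 2.2361; v₂ = distance/dt₂ = 4.4721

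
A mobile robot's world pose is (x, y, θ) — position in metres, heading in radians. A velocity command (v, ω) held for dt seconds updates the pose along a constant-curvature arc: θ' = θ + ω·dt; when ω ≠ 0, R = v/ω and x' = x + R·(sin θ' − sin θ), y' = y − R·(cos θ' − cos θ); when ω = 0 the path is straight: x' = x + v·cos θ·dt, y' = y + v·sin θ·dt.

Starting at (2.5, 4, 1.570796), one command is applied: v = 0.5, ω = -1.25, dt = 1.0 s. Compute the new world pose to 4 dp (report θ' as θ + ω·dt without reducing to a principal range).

θ' = 1.5708 + -1.25·1.0 = 0.3208
R = v/ω = 0.5/-1.25 = -0.4000
x' = 2.5 + -0.4000·(sin 0.3208 − sin 1.5708) = 2.7739
y' = 4 − -0.4000·(cos 0.3208 − cos 1.5708) = 4.3796

(2.7739, 4.3796, 0.3208)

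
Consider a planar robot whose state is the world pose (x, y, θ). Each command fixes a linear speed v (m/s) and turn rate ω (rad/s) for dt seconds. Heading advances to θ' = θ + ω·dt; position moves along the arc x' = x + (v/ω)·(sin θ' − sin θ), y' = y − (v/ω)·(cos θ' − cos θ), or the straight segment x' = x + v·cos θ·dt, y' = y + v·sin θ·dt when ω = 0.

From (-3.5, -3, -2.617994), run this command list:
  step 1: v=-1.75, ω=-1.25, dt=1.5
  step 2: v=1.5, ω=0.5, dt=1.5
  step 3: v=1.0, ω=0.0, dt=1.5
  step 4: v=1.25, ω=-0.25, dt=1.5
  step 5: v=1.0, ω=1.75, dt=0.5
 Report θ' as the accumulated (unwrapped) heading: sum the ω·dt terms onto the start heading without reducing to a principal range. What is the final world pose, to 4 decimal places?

step 1: θ'=-4.4930 (R=1.4000) → pose (-1.4336, -3.9077, -4.4930)
step 2: θ'=-3.7430 (R=3.0000) → pose (-2.6643, -2.0870, -3.7430)
step 3: θ'=-3.7430 (straight) → pose (-3.9011, -1.2383, -3.7430)
step 4: θ'=-4.1180 (R=-5.0000) → pose (-5.2145, 0.0843, -4.1180)
step 5: θ'=-3.2430 (R=0.5714) → pose (-5.6301, 0.3328, -3.2430)

(-5.6301, 0.3328, -3.2430)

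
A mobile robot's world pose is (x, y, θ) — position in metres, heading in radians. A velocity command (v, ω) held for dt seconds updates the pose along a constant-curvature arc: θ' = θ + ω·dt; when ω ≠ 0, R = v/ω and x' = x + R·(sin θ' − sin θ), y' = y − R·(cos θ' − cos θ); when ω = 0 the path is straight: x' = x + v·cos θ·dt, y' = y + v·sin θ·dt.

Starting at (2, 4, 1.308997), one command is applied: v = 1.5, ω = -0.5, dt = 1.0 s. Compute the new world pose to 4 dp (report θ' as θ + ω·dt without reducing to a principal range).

(2.7270, 5.2942, 0.8090)

θ' = 1.3090 + -0.5·1.0 = 0.8090
R = v/ω = 1.5/-0.5 = -3.0000
x' = 2 + -3.0000·(sin 0.8090 − sin 1.3090) = 2.7270
y' = 4 − -3.0000·(cos 0.8090 − cos 1.3090) = 5.2942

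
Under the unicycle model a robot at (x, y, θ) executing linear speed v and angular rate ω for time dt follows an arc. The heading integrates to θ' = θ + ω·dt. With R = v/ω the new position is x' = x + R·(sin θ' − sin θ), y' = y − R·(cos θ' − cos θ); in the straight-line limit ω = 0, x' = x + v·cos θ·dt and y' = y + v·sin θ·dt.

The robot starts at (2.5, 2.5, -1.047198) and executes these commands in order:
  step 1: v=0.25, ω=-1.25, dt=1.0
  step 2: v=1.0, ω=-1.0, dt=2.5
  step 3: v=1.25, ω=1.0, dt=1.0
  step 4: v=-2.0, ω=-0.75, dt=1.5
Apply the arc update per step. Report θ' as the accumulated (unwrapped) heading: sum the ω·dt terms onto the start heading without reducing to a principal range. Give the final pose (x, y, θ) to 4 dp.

(1.2314, 1.4436, -4.9222)

step 1: θ'=-2.2972 (R=-0.2000) → pose (2.4763, 2.2672, -2.2972)
step 2: θ'=-4.7972 (R=-1.0000) → pose (0.7323, 3.0161, -4.7972)
step 3: θ'=-3.7972 (R=1.2500) → pose (0.2489, 4.1128, -3.7972)
step 4: θ'=-4.9222 (R=2.6667) → pose (1.2314, 1.4436, -4.9222)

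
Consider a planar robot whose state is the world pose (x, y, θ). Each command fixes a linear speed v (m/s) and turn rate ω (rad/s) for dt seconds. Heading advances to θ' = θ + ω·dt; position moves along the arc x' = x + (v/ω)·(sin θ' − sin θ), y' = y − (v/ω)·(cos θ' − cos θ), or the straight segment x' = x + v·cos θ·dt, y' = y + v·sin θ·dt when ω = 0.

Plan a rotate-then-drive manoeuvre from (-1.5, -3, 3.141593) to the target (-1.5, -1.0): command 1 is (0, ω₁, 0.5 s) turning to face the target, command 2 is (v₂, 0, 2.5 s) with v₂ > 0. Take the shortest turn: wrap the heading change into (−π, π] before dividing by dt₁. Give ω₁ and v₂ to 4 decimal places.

ω₁ = -3.1416, v₂ = 0.8000

heading to target = atan2(-1−-3, -1.5−-1.5) = 1.5708
Δθ = wrap(1.5708 − 3.1416) = -1.5708; ω₁ = Δθ/dt₁ = -3.1416
distance = √((-1.5−-1.5)² + (-1−-3)²) = 2.0000; v₂ = distance/dt₂ = 0.8000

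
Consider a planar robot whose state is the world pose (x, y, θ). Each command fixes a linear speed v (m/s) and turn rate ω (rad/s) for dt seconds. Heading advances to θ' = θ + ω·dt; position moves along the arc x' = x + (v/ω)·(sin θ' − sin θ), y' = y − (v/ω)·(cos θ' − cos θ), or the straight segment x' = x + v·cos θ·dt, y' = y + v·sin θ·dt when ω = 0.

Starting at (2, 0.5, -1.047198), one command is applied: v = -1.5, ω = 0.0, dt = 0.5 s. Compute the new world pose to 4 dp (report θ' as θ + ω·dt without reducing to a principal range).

(1.6250, 1.1495, -1.0472)

θ' = -1.0472 + 0.0·0.5 = -1.0472
ω = 0 → straight: x' = 2 + -1.5·cos(-1.0472)·0.5 = 1.6250
y' = 0.5 + -1.5·sin(-1.0472)·0.5 = 1.1495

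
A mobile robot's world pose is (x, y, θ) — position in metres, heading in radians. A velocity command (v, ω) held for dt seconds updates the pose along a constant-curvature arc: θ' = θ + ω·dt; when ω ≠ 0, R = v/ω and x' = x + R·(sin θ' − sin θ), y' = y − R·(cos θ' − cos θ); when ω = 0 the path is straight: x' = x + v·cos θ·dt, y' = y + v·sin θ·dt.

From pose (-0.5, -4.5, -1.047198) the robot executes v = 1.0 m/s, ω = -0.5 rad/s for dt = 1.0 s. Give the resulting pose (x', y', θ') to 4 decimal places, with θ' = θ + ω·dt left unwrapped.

(-0.2326, -5.4528, -1.5472)

θ' = -1.0472 + -0.5·1.0 = -1.5472
R = v/ω = 1.0/-0.5 = -2.0000
x' = -0.5 + -2.0000·(sin -1.5472 − sin -1.0472) = -0.2326
y' = -4.5 − -2.0000·(cos -1.5472 − cos -1.0472) = -5.4528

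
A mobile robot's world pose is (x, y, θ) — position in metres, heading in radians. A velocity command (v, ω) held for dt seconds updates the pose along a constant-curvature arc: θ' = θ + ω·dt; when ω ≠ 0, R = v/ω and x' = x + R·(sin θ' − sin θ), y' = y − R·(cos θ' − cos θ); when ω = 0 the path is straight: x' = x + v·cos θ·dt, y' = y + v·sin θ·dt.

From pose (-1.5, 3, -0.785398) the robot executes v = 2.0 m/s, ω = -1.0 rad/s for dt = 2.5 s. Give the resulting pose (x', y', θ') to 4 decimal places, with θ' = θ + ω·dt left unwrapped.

θ' = -0.7854 + -1.0·2.5 = -3.2854
R = v/ω = 2.0/-1.0 = -2.0000
x' = -1.5 + -2.0000·(sin -3.2854 − sin -0.7854) = -3.2008
y' = 3 − -2.0000·(cos -3.2854 − cos -0.7854) = -0.3936

(-3.2008, -0.3936, -3.2854)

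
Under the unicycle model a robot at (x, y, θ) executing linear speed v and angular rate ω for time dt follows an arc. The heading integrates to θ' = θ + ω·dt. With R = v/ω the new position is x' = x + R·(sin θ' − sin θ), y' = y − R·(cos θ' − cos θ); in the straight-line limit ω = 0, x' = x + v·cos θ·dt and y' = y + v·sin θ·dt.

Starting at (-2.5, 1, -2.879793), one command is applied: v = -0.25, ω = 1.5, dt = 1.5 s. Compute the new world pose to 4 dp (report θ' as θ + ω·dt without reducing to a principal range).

θ' = -2.8798 + 1.5·1.5 = -0.6298
R = v/ω = -0.25/1.5 = -0.1667
x' = -2.5 + -0.1667·(sin -0.6298 − sin -2.8798) = -2.4450
y' = 1 − -0.1667·(cos -0.6298 − cos -2.8798) = 1.2957

(-2.4450, 1.2957, -0.6298)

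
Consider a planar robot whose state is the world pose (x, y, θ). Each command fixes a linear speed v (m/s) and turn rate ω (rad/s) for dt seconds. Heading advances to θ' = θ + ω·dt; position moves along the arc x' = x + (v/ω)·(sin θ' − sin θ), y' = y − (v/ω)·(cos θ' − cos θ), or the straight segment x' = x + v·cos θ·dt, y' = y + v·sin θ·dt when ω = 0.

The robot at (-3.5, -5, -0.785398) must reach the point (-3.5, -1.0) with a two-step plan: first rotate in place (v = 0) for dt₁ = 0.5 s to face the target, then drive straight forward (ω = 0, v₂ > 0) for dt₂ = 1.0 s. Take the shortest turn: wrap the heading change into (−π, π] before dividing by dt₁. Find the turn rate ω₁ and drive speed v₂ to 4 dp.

heading to target = atan2(-1−-5, -3.5−-3.5) = 1.5708
Δθ = wrap(1.5708 − -0.7854) = 2.3562; ω₁ = Δθ/dt₁ = 4.7124
distance = √((-3.5−-3.5)² + (-1−-5)²) = 4.0000; v₂ = distance/dt₂ = 4.0000

ω₁ = 4.7124, v₂ = 4.0000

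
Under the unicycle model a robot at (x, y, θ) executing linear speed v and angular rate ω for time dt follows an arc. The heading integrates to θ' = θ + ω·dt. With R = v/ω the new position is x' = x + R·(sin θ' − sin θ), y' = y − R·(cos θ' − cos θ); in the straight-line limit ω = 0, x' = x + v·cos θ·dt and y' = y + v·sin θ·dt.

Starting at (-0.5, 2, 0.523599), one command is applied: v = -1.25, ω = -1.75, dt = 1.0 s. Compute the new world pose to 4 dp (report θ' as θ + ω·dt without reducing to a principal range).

(-1.5295, 2.3774, -1.2264)

θ' = 0.5236 + -1.75·1.0 = -1.2264
R = v/ω = -1.25/-1.75 = 0.7143
x' = -0.5 + 0.7143·(sin -1.2264 − sin 0.5236) = -1.5295
y' = 2 − 0.7143·(cos -1.2264 − cos 0.5236) = 2.3774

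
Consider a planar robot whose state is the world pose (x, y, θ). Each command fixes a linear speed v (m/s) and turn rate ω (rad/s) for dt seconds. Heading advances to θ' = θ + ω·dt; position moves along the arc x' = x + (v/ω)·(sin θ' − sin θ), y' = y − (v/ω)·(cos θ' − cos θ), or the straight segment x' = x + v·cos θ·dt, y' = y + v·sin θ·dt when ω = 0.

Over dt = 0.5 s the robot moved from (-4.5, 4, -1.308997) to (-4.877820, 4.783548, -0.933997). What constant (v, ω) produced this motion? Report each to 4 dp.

Δθ = -0.933997 − -1.308997 = 0.375000
ω = Δθ/dt = 0.375000/0.5 = 0.7500
R = −Δy/(cos θ' − cos θ) = -2.3333
v = R·ω = -2.3333·0.7500 = -1.7500

v = -1.7500, ω = 0.7500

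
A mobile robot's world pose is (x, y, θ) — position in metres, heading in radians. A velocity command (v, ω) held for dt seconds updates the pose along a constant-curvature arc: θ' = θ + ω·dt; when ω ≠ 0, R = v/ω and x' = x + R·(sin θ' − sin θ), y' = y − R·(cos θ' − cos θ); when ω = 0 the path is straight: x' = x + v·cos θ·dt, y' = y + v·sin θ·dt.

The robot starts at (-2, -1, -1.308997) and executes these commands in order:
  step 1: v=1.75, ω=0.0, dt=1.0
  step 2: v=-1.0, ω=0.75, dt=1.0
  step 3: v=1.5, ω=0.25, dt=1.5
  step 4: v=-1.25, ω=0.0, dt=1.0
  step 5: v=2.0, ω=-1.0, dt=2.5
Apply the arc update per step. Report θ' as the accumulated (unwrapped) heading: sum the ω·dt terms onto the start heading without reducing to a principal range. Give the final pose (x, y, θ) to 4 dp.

step 1: θ'=-1.3090 (straight) → pose (-1.5471, -2.6904, -1.3090)
step 2: θ'=-0.5590 (R=-1.3333) → pose (-2.1279, -1.9051, -0.5590)
step 3: θ'=-0.1840 (R=6.0000) → pose (-0.0436, -2.7171, -0.1840)
step 4: θ'=-0.1840 (straight) → pose (-1.2725, -2.4884, -0.1840)
step 5: θ'=-2.6840 (R=-2.0000) → pose (-0.7548, -6.2489, -2.6840)

(-0.7548, -6.2489, -2.6840)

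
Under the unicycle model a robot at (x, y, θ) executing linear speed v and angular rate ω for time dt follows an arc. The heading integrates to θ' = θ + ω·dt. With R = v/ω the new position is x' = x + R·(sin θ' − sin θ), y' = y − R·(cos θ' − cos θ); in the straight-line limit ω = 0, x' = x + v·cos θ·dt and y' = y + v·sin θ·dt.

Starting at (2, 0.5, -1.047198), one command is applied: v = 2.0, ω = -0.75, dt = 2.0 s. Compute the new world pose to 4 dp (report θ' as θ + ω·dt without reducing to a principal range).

θ' = -1.0472 + -0.75·2.0 = -2.5472
R = v/ω = 2.0/-0.75 = -2.6667
x' = 2 + -2.6667·(sin -2.5472 − sin -1.0472) = 1.1840
y' = 0.5 − -2.6667·(cos -2.5472 − cos -1.0472) = -3.0426

(1.1840, -3.0426, -2.5472)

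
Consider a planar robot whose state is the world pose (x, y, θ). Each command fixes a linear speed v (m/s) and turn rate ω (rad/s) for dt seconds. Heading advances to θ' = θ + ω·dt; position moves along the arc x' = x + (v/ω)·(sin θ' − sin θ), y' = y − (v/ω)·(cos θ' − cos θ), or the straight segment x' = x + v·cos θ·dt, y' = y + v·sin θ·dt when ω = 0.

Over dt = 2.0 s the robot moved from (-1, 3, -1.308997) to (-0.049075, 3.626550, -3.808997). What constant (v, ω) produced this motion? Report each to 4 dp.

Δθ = -3.808997 − -1.308997 = -2.500000
ω = Δθ/dt = -2.500000/2.0 = -1.2500
R = Δx/(sin θ' − sin θ) = 0.6000
v = R·ω = 0.6000·-1.2500 = -0.7500

v = -0.7500, ω = -1.2500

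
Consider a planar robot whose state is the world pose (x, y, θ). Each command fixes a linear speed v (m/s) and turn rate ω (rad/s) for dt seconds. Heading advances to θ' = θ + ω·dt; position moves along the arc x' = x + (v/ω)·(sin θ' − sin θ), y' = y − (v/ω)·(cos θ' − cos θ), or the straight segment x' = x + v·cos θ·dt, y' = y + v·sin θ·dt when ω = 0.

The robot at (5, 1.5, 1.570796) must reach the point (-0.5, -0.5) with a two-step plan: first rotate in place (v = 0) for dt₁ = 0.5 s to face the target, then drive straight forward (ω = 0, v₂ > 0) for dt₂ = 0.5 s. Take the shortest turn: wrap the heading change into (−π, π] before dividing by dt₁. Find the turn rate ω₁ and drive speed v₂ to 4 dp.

heading to target = atan2(-0.5−1.5, -0.5−5) = -2.7928
Δθ = wrap(-2.7928 − 1.5708) = 1.9196; ω₁ = Δθ/dt₁ = 3.8391
distance = √((-0.5−5)² + (-0.5−1.5)²) = 5.8523; v₂ = distance/dt₂ = 11.7047

ω₁ = 3.8391, v₂ = 11.7047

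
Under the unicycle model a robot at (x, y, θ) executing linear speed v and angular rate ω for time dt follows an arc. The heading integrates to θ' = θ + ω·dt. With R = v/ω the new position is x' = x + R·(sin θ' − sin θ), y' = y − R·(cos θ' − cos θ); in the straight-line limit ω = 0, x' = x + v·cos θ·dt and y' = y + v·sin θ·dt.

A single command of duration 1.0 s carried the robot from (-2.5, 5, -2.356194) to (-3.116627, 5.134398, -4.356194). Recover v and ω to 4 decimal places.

v = 0.7500, ω = -2.0000

Δθ = -4.356194 − -2.356194 = -2.000000
ω = Δθ/dt = -2.000000/1.0 = -2.0000
R = Δx/(sin θ' − sin θ) = -0.3750
v = R·ω = -0.3750·-2.0000 = 0.7500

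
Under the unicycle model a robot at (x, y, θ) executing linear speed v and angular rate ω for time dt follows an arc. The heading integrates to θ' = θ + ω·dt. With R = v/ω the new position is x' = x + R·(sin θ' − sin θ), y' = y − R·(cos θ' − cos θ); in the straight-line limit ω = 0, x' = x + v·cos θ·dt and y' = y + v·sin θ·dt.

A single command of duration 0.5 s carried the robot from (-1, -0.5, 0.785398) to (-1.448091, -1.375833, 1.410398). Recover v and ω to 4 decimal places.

v = -2.0000, ω = 1.2500

Δθ = 1.410398 − 0.785398 = 0.625000
ω = Δθ/dt = 0.625000/0.5 = 1.2500
R = −Δy/(cos θ' − cos θ) = -1.6000
v = R·ω = -1.6000·1.2500 = -2.0000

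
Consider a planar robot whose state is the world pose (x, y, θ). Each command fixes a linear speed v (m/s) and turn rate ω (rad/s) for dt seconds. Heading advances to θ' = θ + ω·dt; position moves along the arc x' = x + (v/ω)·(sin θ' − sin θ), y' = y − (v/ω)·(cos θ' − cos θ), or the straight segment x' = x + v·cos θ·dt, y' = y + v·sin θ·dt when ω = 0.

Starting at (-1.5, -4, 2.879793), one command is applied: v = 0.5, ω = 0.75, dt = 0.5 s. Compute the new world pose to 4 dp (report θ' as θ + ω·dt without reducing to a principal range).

(-1.7479, -3.9816, 3.2548)

θ' = 2.8798 + 0.75·0.5 = 3.2548
R = v/ω = 0.5/0.75 = 0.6667
x' = -1.5 + 0.6667·(sin 3.2548 − sin 2.8798) = -1.7479
y' = -4 − 0.6667·(cos 3.2548 − cos 2.8798) = -3.9816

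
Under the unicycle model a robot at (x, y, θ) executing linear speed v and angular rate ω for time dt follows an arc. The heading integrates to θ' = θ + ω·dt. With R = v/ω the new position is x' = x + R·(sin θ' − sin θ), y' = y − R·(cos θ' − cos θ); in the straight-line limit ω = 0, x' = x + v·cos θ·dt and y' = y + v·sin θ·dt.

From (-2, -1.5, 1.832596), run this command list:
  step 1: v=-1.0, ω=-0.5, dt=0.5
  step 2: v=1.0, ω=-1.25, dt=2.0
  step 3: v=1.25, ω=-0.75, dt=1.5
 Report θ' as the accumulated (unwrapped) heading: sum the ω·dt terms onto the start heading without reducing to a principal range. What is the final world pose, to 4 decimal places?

step 1: θ'=1.5826 (R=2.0000) → pose (-1.9320, -1.9940, 1.5826)
step 2: θ'=-0.9174 (R=-0.8000) → pose (-0.4968, -1.4983, -0.9174)
step 3: θ'=-2.0424 (R=-1.6667) → pose (-0.3355, -3.2686, -2.0424)

(-0.3355, -3.2686, -2.0424)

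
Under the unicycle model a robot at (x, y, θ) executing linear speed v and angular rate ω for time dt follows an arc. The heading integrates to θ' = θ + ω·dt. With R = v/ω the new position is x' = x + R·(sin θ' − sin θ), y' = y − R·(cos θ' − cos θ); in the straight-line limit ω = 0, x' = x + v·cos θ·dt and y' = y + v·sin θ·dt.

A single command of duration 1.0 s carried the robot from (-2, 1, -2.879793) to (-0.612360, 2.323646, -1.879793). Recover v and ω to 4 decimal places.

Δθ = -1.879793 − -2.879793 = 1.000000
ω = Δθ/dt = 1.000000/1.0 = 1.0000
R = Δx/(sin θ' − sin θ) = -2.0000
v = R·ω = -2.0000·1.0000 = -2.0000

v = -2.0000, ω = 1.0000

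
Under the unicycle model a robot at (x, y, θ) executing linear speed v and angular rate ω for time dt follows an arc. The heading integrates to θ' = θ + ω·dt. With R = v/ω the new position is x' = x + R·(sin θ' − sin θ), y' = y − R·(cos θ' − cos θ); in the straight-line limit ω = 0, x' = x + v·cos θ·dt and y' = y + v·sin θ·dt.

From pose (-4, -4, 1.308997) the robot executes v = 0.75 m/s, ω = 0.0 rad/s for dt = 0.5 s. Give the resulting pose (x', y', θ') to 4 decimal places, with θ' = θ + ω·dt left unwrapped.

θ' = 1.3090 + 0.0·0.5 = 1.3090
ω = 0 → straight: x' = -4 + 0.75·cos(1.3090)·0.5 = -3.9029
y' = -4 + 0.75·sin(1.3090)·0.5 = -3.6378

(-3.9029, -3.6378, 1.3090)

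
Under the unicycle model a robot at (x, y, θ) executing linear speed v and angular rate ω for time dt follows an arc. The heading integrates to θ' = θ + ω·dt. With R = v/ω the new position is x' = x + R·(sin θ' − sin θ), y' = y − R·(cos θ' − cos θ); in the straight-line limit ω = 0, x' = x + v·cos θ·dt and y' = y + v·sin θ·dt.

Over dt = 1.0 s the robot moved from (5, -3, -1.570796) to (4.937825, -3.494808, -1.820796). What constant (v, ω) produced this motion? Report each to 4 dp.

v = 0.5000, ω = -0.2500

Δθ = -1.820796 − -1.570796 = -0.250000
ω = Δθ/dt = -0.250000/1.0 = -0.2500
R = −Δy/(cos θ' − cos θ) = -2.0000
v = R·ω = -2.0000·-0.2500 = 0.5000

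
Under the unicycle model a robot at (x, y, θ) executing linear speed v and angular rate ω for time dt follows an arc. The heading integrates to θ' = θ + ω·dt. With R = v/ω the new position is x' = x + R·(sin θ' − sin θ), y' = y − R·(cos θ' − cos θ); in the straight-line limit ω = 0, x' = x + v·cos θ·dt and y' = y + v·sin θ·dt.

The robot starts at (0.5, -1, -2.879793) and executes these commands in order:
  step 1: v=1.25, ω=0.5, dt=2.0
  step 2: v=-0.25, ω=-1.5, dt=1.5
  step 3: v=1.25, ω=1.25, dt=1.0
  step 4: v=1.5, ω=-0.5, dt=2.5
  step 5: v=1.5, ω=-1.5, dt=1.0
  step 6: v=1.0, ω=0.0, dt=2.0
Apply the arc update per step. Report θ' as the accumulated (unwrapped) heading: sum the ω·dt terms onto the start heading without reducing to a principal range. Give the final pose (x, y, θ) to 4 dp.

step 1: θ'=-1.8798 (R=2.5000) → pose (-1.2345, -2.6546, -1.8798)
step 2: θ'=-4.1298 (R=0.1667) → pose (-0.9366, -2.6135, -4.1298)
step 3: θ'=-2.8798 (R=1.0000) → pose (-2.0305, -2.1978, -2.8798)
step 4: θ'=-4.1298 (R=-3.0000) → pose (-5.3120, -0.9506, -4.1298)
step 5: θ'=-5.6298 (R=-1.0000) → pose (-5.0849, 0.3936, -5.6298)
step 6: θ'=-5.6298 (straight) → pose (-3.4968, 1.6094, -5.6298)

(-3.4968, 1.6094, -5.6298)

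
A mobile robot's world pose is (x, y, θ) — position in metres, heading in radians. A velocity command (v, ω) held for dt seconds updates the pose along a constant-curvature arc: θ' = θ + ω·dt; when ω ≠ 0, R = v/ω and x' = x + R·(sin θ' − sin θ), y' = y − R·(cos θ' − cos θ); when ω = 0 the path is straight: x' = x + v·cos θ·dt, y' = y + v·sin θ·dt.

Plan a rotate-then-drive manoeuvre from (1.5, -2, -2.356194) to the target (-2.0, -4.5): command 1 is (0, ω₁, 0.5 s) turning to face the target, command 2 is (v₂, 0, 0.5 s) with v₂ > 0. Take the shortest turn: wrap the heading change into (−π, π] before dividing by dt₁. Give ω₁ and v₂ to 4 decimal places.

ω₁ = -0.3303, v₂ = 8.6023

heading to target = atan2(-4.5−-2, -2−1.5) = -2.5213
Δθ = wrap(-2.5213 − -2.3562) = -0.1651; ω₁ = Δθ/dt₁ = -0.3303
distance = √((-2−1.5)² + (-4.5−-2)²) = 4.3012; v₂ = distance/dt₂ = 8.6023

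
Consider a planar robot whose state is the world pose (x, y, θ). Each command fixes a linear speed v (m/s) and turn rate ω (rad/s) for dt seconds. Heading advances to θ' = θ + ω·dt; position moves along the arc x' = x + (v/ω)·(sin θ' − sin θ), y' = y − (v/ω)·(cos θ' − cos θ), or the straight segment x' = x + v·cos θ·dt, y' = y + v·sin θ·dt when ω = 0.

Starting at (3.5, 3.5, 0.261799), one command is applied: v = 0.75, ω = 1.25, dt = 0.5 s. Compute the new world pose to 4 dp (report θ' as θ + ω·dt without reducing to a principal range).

θ' = 0.2618 + 1.25·0.5 = 0.8868
R = v/ω = 0.75/1.25 = 0.6000
x' = 3.5 + 0.6000·(sin 0.8868 − sin 0.2618) = 3.8097
y' = 3.5 − 0.6000·(cos 0.8868 − cos 0.2618) = 3.7004

(3.8097, 3.7004, 0.8868)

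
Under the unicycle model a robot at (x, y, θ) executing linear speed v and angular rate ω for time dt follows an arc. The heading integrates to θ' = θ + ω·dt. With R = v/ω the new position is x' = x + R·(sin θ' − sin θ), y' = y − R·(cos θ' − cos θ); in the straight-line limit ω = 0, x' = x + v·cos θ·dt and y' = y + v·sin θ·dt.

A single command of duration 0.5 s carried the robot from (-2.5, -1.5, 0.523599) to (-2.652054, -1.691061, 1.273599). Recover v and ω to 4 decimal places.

v = -0.5000, ω = 1.5000

Δθ = 1.273599 − 0.523599 = 0.750000
ω = Δθ/dt = 0.750000/0.5 = 1.5000
R = −Δy/(cos θ' − cos θ) = -0.3333
v = R·ω = -0.3333·1.5000 = -0.5000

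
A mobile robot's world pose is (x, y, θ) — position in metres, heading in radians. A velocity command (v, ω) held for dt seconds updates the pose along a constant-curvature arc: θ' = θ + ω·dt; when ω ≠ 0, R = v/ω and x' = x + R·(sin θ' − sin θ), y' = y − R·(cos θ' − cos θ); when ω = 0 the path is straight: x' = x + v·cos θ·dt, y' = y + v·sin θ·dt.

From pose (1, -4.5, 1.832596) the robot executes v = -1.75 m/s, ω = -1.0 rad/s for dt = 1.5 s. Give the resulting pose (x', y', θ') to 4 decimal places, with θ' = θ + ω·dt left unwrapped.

θ' = 1.8326 + -1.0·1.5 = 0.3326
R = v/ω = -1.75/-1.0 = 1.7500
x' = 1 + 1.7500·(sin 0.3326 − sin 1.8326) = -0.1190
y' = -4.5 − 1.7500·(cos 0.3326 − cos 1.8326) = -6.6070

(-0.1190, -6.6070, 0.3326)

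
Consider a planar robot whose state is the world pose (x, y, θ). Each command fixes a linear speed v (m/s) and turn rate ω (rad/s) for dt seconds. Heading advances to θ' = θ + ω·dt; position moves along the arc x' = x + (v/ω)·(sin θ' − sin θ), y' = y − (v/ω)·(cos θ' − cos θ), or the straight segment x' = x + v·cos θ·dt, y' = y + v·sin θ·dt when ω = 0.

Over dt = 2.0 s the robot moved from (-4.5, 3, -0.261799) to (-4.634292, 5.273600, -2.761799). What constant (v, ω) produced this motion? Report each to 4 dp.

Δθ = -2.761799 − -0.261799 = -2.500000
ω = Δθ/dt = -2.500000/2.0 = -1.2500
R = −Δy/(cos θ' − cos θ) = 1.2000
v = R·ω = 1.2000·-1.2500 = -1.5000

v = -1.5000, ω = -1.2500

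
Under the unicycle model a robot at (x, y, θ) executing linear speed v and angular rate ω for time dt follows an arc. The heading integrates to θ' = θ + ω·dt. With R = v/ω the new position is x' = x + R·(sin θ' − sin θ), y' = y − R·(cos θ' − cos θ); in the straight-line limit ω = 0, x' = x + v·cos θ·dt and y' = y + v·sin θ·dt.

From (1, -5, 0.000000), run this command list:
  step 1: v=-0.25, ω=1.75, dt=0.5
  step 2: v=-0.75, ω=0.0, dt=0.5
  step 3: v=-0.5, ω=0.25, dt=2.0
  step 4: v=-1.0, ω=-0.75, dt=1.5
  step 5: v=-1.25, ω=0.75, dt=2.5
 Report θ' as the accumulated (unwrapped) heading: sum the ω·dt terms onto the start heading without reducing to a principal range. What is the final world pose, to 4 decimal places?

step 1: θ'=0.8750 (R=-0.1429) → pose (0.8904, -5.0513, 0.8750)
step 2: θ'=0.8750 (straight) → pose (0.6500, -5.3391, 0.8750)
step 3: θ'=1.3750 (R=-2.0000) → pose (0.2233, -6.2320, 1.3750)
step 4: θ'=0.2500 (R=1.3333) → pose (-0.7547, -7.2645, 0.2500)
step 5: θ'=2.1250 (R=-1.6667) → pose (-1.7596, -9.7565, 2.1250)

(-1.7596, -9.7565, 2.1250)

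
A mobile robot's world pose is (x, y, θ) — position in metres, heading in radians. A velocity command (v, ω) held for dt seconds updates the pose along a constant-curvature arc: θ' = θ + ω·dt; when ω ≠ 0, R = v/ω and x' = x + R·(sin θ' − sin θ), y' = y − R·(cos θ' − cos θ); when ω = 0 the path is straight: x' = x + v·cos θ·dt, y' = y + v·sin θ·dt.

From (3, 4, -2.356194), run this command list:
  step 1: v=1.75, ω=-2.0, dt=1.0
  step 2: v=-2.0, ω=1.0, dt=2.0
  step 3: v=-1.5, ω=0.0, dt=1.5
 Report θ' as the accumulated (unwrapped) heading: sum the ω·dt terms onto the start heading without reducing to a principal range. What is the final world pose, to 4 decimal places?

(6.4409, 5.1878, -2.3562)

step 1: θ'=-4.3562 (R=-0.8750) → pose (1.5612, 4.3136, -4.3562)
step 2: θ'=-2.3562 (R=-2.0000) → pose (4.8499, 3.5968, -2.3562)
step 3: θ'=-2.3562 (straight) → pose (6.4409, 5.1878, -2.3562)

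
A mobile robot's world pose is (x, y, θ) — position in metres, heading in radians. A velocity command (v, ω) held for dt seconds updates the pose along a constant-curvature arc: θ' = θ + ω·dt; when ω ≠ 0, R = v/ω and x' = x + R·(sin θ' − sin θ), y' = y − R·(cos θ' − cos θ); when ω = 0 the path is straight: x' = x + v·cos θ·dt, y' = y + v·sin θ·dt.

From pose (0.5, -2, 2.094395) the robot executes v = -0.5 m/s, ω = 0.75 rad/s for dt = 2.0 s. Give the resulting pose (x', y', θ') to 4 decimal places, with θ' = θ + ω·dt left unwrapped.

θ' = 2.0944 + 0.75·2.0 = 3.5944
R = v/ω = -0.5/0.75 = -0.6667
x' = 0.5 + -0.6667·(sin 3.5944 − sin 2.0944) = 1.3690
y' = -2 − -0.6667·(cos 3.5944 − cos 2.0944) = -2.2661

(1.3690, -2.2661, 3.5944)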